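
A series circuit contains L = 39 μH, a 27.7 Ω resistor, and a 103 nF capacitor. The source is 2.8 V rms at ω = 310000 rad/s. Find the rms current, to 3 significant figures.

X_L = ωL = 12.1 Ω
X_C = 1/(ωC) = 31.3 Ω
Net reactance X = X_L − X_C = -19.2 Ω
Z = 27.7 − j19.2 Ω
|Z| = √(27.7² + 19.2²) = 33.7 Ω
I = V/|Z| = 2.8/33.7 = 83.0 mA

83.0 mA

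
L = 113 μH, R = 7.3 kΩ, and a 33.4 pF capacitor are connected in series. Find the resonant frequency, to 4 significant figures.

2.591 MHz

ω₀ = 1/√(LC) = 1/√(0.000113 × 3.34e-11) = 1.628e+07 rad/s
f₀ = ω₀/(2π) = 2.591 MHz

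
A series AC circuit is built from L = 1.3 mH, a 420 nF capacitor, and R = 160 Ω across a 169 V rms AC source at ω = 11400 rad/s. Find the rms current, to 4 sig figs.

X_L = ωL = 14.82 Ω
X_C = 1/(ωC) = 208.9 Ω
Net reactance X = X_L − X_C = -194.0 Ω
Z = 160.0 − j194.0 Ω
|Z| = √(160.0² + 194.0²) = 251.5 Ω
I = V/|Z| = 169/251.5 = 672.0 mA

672.0 mA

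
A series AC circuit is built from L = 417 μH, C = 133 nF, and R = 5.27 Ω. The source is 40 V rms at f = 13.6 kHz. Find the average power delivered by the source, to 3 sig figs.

3.05 W

ω = 2πf = 85450 rad/s
X_L = ωL = 35.6 Ω
X_C = 1/(ωC) = 88.0 Ω
Net reactance X = X_L − X_C = -52.4 Ω
Z = 5.27 − j52.4 Ω
|Z| = √(5.27² + 52.4²) = 52.6 Ω
∠Z = arctan(-52.4/5.27) = -84.3°
I = V/|Z| = 760 mA
P = VI cos φ = 40 × 0.760 × cos(-84.3°) = 3.05 W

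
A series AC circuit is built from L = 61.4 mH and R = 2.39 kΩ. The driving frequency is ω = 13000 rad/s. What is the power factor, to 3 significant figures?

0.949

X_L = ωL = 798 Ω
Z = 2390 + j798 Ω
|Z| = √(2390² + 798²) = 2520 Ω
∠Z = arctan(798/2390) = 18.5°
cos φ = cos(18.5°) = 0.949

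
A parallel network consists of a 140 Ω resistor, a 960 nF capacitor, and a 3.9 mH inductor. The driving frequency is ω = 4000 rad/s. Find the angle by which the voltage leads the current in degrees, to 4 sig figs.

X_L = ωL = 15.60 Ω
X_C = 1/(ωC) = 260.4 Ω
Parallel: admittances add. Y = 1/R + 1/(jωL) + jωC
Y = (0.007143 − j0.06026) S
|Y| = 0.06068 S → |Z| = 1/|Y| = 16.48 Ω, ∠Z = −∠Y = 83.24°

83.24°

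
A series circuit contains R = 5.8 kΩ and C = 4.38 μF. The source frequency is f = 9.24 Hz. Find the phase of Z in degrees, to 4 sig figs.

-34.14°

ω = 2πf = 58.06 rad/s
X_C = 1/(ωC) = 3933 Ω
Z = 5800 − j3933 Ω
|Z| = √(5800² + 3933²) = 7007 Ω
∠Z = arctan(-3933/5800) = -34.14°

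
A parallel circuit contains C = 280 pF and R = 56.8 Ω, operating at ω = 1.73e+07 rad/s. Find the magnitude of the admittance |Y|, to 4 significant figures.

X_C = 1/(ωC) = 206.4 Ω
Parallel: admittances add. Y = 1/R + jωC
Y = (0.01761 + j0.004844) S
|Y| = 0.01826 S → |Z| = 1/|Y| = 54.76 Ω, ∠Z = −∠Y = -15.38°

18.26 mS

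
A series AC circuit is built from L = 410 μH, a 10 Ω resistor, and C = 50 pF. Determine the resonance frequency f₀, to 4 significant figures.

1.112 MHz

ω₀ = 1/√(LC) = 1/√(0.00041 × 5e-11) = 6.984e+06 rad/s
f₀ = ω₀/(2π) = 1.112 MHz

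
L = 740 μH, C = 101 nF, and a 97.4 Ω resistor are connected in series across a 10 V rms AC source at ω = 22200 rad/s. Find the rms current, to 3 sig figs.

22.7 mA

X_L = ωL = 16.4 Ω
X_C = 1/(ωC) = 446 Ω
Net reactance X = X_L − X_C = -430 Ω
Z = 97.4 − j430 Ω
|Z| = √(97.4² + 430²) = 440 Ω
I = V/|Z| = 10/440 = 22.7 mA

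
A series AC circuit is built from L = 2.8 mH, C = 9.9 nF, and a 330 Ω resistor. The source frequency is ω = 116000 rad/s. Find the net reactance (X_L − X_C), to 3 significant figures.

X_L = ωL = 325 Ω
X_C = 1/(ωC) = 871 Ω
X = 325 − 871 = -546 Ω

-546 Ω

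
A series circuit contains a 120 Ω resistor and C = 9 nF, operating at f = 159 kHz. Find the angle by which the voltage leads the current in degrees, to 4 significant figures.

ω = 2πf = 999000 rad/s
X_C = 1/(ωC) = 111.2 Ω
Z = 120.0 − j111.2 Ω
|Z| = √(120.0² + 111.2²) = 163.6 Ω
∠Z = arctan(-111.2/120.0) = -42.83°

-42.83°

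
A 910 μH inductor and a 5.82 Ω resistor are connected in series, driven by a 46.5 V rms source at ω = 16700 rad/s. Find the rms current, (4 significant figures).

X_L = ωL = 15.20 Ω
Z = 5.820 + j15.20 Ω
|Z| = √(5.820² + 15.20²) = 16.27 Ω
I = V/|Z| = 46.5/16.27 = 2.857 A

2.857 A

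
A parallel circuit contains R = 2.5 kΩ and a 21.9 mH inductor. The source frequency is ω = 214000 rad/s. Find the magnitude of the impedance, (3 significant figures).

X_L = ωL = 4690 Ω
Parallel: admittances add. Y = 1/R + 1/(jωL)
Y = (0.000400 − j0.000213) S
|Y| = 0.000453 S → |Z| = 1/|Y| = 2210 Ω, ∠Z = −∠Y = 28.1°

2210 Ω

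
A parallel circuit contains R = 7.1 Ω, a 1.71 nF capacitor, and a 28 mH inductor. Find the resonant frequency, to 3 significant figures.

23.0 kHz

ω₀ = 1/√(LC) = 1/√(0.028 × 1.71e-09) = 144500 rad/s
f₀ = ω₀/(2π) = 23.0 kHz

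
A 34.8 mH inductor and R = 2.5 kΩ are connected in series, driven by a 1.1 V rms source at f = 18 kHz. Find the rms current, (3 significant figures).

236 μA

ω = 2πf = 113100 rad/s
X_L = ωL = 3940 Ω
Z = 2500 + j3940 Ω
|Z| = √(2500² + 3940²) = 4660 Ω
I = V/|Z| = 1.1/4660 = 236 μA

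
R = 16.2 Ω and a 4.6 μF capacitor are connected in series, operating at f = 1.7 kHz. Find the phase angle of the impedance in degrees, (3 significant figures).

ω = 2πf = 10680 rad/s
X_C = 1/(ωC) = 20.4 Ω
Z = 16.2 − j20.4 Ω
|Z| = √(16.2² + 20.4²) = 26.0 Ω
∠Z = arctan(-20.4/16.2) = -51.5°

-51.5°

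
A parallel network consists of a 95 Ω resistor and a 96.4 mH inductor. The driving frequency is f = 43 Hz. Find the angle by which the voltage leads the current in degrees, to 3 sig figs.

ω = 2πf = 270.2 rad/s
X_L = ωL = 26.0 Ω
Parallel: admittances add. Y = 1/R + 1/(jωL)
Y = (0.0105 − j0.0384) S
|Y| = 0.0398 S → |Z| = 1/|Y| = 25.1 Ω, ∠Z = −∠Y = 74.7°

74.7°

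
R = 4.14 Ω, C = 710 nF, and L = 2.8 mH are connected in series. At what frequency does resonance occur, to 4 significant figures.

3.570 kHz

ω₀ = 1/√(LC) = 1/√(0.0028 × 7.1e-07) = 22430 rad/s
f₀ = ω₀/(2π) = 3.570 kHz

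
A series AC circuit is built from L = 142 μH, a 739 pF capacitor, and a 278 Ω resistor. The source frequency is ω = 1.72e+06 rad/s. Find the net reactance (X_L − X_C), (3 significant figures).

X_L = ωL = 244 Ω
X_C = 1/(ωC) = 787 Ω
X = 244 − 787 = -542 Ω

-542 Ω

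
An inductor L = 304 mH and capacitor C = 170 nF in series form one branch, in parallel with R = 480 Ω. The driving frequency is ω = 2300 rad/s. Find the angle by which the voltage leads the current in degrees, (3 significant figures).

X_L = ωL = 699 Ω
X_C = 1/(ωC) = 2560 Ω
Branch 1: Z₁ = R = 480 Ω
Branch 2 (series LC): Z₂ = j(X_L − X_C) = −j1860 Ω
Parallel: Z = Z₁Z₂/(Z₁+Z₂), |Z| = 465 Ω, ∠Z = -14.5°

-14.5°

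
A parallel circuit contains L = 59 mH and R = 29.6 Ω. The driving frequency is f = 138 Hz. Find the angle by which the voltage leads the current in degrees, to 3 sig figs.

ω = 2πf = 867.1 rad/s
X_L = ωL = 51.2 Ω
Parallel: admittances add. Y = 1/R + 1/(jωL)
Y = (0.0338 − j0.0195) S
|Y| = 0.0390 S → |Z| = 1/|Y| = 25.6 Ω, ∠Z = −∠Y = 30.1°

30.1°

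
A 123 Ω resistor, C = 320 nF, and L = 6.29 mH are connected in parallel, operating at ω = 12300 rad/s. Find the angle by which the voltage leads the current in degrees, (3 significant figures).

47.9°

X_L = ωL = 77.4 Ω
X_C = 1/(ωC) = 254 Ω
Parallel: admittances add. Y = 1/R + 1/(jωL) + jωC
Y = (0.00813 − j0.00899) S
|Y| = 0.0121 S → |Z| = 1/|Y| = 82.5 Ω, ∠Z = −∠Y = 47.9°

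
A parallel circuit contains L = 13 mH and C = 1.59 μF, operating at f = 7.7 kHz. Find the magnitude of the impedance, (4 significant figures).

ω = 2πf = 48380 rad/s
X_L = ωL = 628.9 Ω
X_C = 1/(ωC) = 13.00 Ω
Parallel: admittances add. Y = 1/(jωL) + jωC
Y = (0 + j0.07534) S
|Y| = 0.07534 S → |Z| = 1/|Y| = 13.27 Ω, ∠Z = −∠Y = -90.00°

13.27 Ω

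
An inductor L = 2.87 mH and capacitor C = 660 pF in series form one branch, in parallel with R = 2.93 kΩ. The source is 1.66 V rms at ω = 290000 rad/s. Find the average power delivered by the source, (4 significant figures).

X_L = ωL = 832.3 Ω
X_C = 1/(ωC) = 5225 Ω
Branch 1: Z₁ = R = 2930 Ω
Branch 2 (series LC): Z₂ = j(X_L − X_C) = −j4392 Ω
Parallel: Z = Z₁Z₂/(Z₁+Z₂), |Z| = 2437 Ω, ∠Z = -33.71°
I = V/|Z| = 681.0 μA
P = VI cos φ = 1.66 × 0.0006810 × cos(-33.71°) = 940.5 μW

940.5 μW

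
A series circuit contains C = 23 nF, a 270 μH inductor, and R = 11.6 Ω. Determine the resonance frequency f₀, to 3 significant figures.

ω₀ = 1/√(LC) = 1/√(0.00027 × 2.3e-08) = 401300 rad/s
f₀ = ω₀/(2π) = 63.9 kHz

63.9 kHz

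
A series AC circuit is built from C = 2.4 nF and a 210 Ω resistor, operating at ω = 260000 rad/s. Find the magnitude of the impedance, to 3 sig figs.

X_C = 1/(ωC) = 1600 Ω
Z = 210 − j1600 Ω
|Z| = √(210² + 1600²) = 1620 Ω

1620 Ω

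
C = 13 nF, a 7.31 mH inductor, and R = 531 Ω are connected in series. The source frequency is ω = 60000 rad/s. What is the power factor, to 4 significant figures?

X_L = ωL = 438.6 Ω
X_C = 1/(ωC) = 1282 Ω
Net reactance X = X_L − X_C = -843.5 Ω
Z = 531.0 − j843.5 Ω
|Z| = √(531.0² + 843.5²) = 996.7 Ω
∠Z = arctan(-843.5/531.0) = -57.81°
cos φ = cos(-57.81°) = 0.5328

0.5328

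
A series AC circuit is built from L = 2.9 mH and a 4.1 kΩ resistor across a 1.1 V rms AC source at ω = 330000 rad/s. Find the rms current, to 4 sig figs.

261.3 μA

X_L = ωL = 957.0 Ω
Z = 4100 + j957.0 Ω
|Z| = √(4100² + 957.0²) = 4210 Ω
I = V/|Z| = 1.1/4210 = 261.3 μA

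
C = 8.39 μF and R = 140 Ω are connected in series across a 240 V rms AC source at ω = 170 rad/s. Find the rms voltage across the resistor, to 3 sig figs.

47.0 V

X_C = 1/(ωC) = 701 Ω
Z = 140 − j701 Ω
|Z| = √(140² + 701²) = 715 Ω
I = V/|Z| = 336 mA
V_R = I·|Z_R| = 0.336 × 140 = 47.0 V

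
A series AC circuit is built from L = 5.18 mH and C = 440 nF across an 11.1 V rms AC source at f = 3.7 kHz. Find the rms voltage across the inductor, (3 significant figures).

ω = 2πf = 23250 rad/s
X_L = ωL = 120 Ω
X_C = 1/(ωC) = 97.8 Ω
Net reactance X = X_L − X_C = 22.7 Ω
Z = j22.7 Ω
|Z| = √(0² + 22.7²) = 22.7 Ω
I = V/|Z| = 490 mA
V_L = I·|Z_L| = 0.490 × 120 = 59.0 V

59.0 V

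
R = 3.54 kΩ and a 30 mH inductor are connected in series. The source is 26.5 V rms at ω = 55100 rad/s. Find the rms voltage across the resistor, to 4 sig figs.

X_L = ωL = 1653 Ω
Z = 3540 + j1653 Ω
|Z| = √(3540² + 1653²) = 3907 Ω
I = V/|Z| = 6.783 mA
V_R = I·|Z_R| = 0.006783 × 3540 = 24.01 V

24.01 V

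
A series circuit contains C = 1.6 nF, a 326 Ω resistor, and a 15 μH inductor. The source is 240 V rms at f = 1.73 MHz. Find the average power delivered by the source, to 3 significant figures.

ω = 2πf = 1.087e+07 rad/s
X_L = ωL = 163 Ω
X_C = 1/(ωC) = 57.5 Ω
Net reactance X = X_L − X_C = 106 Ω
Z = 326 + j106 Ω
|Z| = √(326² + 106²) = 343 Ω
∠Z = arctan(106/326) = 17.9°
I = V/|Z| = 700 mA
P = VI cos φ = 240 × 0.700 × cos(17.9°) = 160 W

160 W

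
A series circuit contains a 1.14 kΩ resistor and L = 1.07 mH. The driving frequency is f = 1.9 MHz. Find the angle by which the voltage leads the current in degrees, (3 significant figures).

84.9°

ω = 2πf = 1.194e+07 rad/s
X_L = ωL = 12800 Ω
Z = 1140 + j12800 Ω
|Z| = √(1140² + 12800²) = 12800 Ω
∠Z = arctan(12800/1140) = 84.9°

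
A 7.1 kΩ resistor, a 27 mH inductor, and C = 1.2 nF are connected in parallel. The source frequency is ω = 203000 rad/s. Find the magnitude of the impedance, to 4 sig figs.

6513 Ω

X_L = ωL = 5481 Ω
X_C = 1/(ωC) = 4105 Ω
Parallel: admittances add. Y = 1/R + 1/(jωL) + jωC
Y = (0.0001408 + j6.115e-05) S
|Y| = 0.0001535 S → |Z| = 1/|Y| = 6513 Ω, ∠Z = −∠Y = -23.47°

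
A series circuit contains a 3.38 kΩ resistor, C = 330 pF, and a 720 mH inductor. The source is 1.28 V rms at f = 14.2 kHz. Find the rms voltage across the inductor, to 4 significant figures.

2.699 V

ω = 2πf = 89220 rad/s
X_L = ωL = 64240 Ω
X_C = 1/(ωC) = 33960 Ω
Net reactance X = X_L − X_C = 30280 Ω
Z = 3380 + j30280 Ω
|Z| = √(3380² + 30280²) = 30460 Ω
I = V/|Z| = 42.02 μA
V_L = I·|Z_L| = 4.202e-05 × 64240 = 2.699 V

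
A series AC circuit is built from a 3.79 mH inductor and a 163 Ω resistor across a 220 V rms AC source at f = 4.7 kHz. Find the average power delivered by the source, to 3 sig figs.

202 W

ω = 2πf = 29530 rad/s
X_L = ωL = 112 Ω
Z = 163 + j112 Ω
|Z| = √(163² + 112²) = 198 Ω
∠Z = arctan(112/163) = 34.5°
I = V/|Z| = 1.11 A
P = VI cos φ = 220 × 1.11 × cos(34.5°) = 202 W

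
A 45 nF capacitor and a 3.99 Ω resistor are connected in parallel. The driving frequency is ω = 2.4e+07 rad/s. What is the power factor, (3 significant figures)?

0.226

X_C = 1/(ωC) = 0.926 Ω
Parallel: admittances add. Y = 1/R + jωC
Y = (0.251 + j1.08) S
|Y| = 1.11 S → |Z| = 1/|Y| = 0.902 Ω, ∠Z = −∠Y = -76.9°
cos φ = cos(-76.9°) = 0.226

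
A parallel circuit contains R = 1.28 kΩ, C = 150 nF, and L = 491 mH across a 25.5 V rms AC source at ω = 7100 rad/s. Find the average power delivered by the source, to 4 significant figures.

508.0 mW

X_L = ωL = 3486 Ω
X_C = 1/(ωC) = 939.0 Ω
Parallel: admittances add. Y = 1/R + 1/(jωL) + jωC
Y = (0.0007813 + j0.0007781) S
|Y| = 0.001103 S → |Z| = 1/|Y| = 906.9 Ω, ∠Z = −∠Y = -44.89°
I = V/|Z| = 28.12 mA
P = VI cos φ = 25.5 × 0.02812 × cos(-44.89°) = 508.0 mW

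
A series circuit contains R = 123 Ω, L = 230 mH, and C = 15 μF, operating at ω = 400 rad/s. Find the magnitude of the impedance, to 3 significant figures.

144 Ω

X_L = ωL = 92.0 Ω
X_C = 1/(ωC) = 167 Ω
Net reactance X = X_L − X_C = -74.7 Ω
Z = 123 − j74.7 Ω
|Z| = √(123² + 74.7²) = 144 Ω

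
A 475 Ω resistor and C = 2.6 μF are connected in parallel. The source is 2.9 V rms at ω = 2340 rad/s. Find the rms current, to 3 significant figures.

18.7 mA

X_C = 1/(ωC) = 164 Ω
Parallel: admittances add. Y = 1/R + jωC
Y = (0.00211 + j0.00608) S
|Y| = 0.00644 S → |Z| = 1/|Y| = 155 Ω, ∠Z = −∠Y = -70.9°
I = V/|Z| = 2.9/155 = 18.7 mA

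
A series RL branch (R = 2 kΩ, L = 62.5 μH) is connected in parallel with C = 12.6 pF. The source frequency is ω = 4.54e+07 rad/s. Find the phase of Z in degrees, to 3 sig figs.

-63.8°

X_L = ωL = 2840 Ω
X_C = 1/(ωC) = 1750 Ω
Branch 1 (R+jX_L): Z₁ = 2000 + j2840 Ω, |Z₁| = 3470 Ω
Branch 2 (−jX_C): Z₂ = −j1750 Ω
Parallel: Z = Z₁Z₂/(Z₁+Z₂), |Z| = 2660 Ω, ∠Z = -63.8°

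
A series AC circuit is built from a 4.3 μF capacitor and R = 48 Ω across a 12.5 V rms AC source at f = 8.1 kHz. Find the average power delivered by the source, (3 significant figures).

3.23 W

ω = 2πf = 50890 rad/s
X_C = 1/(ωC) = 4.57 Ω
Z = 48.0 − j4.57 Ω
|Z| = √(48.0² + 4.57²) = 48.2 Ω
∠Z = arctan(-4.57/48.0) = -5.44°
I = V/|Z| = 259 mA
P = VI cos φ = 12.5 × 0.259 × cos(-5.44°) = 3.23 W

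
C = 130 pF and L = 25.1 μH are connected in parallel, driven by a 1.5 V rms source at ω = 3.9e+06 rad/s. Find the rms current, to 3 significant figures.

X_L = ωL = 97.9 Ω
X_C = 1/(ωC) = 1970 Ω
Parallel: admittances add. Y = 1/(jωL) + jωC
Y = (0 − j0.00971) S
|Y| = 0.00971 S → |Z| = 1/|Y| = 103 Ω, ∠Z = −∠Y = 90.0°
I = V/|Z| = 1.5/103 = 14.6 mA

14.6 mA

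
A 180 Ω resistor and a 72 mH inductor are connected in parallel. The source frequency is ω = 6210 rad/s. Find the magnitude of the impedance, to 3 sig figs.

167 Ω

X_L = ωL = 447 Ω
Parallel: admittances add. Y = 1/R + 1/(jωL)
Y = (0.00556 − j0.00224) S
|Y| = 0.00599 S → |Z| = 1/|Y| = 167 Ω, ∠Z = −∠Y = 21.9°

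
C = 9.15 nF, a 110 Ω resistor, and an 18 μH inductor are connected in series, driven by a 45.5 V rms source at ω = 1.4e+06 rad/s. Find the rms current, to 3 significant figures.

X_L = ωL = 25.2 Ω
X_C = 1/(ωC) = 78.1 Ω
Net reactance X = X_L − X_C = -52.9 Ω
Z = 110 − j52.9 Ω
|Z| = √(110² + 52.9²) = 122 Ω
I = V/|Z| = 45.5/122 = 373 mA

373 mA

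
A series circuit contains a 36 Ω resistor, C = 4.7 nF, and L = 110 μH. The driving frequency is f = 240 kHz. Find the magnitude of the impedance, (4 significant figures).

ω = 2πf = 1.508e+06 rad/s
X_L = ωL = 165.9 Ω
X_C = 1/(ωC) = 141.1 Ω
Net reactance X = X_L − X_C = 24.78 Ω
Z = 36.00 + j24.78 Ω
|Z| = √(36.00² + 24.78²) = 43.70 Ω

43.70 Ω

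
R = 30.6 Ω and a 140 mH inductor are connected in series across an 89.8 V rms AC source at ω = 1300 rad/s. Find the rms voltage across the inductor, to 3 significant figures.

88.6 V

X_L = ωL = 182 Ω
Z = 30.6 + j182 Ω
|Z| = √(30.6² + 182²) = 185 Ω
I = V/|Z| = 487 mA
V_L = I·|Z_L| = 0.487 × 182 = 88.6 V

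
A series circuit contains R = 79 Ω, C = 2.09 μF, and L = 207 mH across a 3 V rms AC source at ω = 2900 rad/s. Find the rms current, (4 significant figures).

X_L = ωL = 600.3 Ω
X_C = 1/(ωC) = 165.0 Ω
Net reactance X = X_L − X_C = 435.3 Ω
Z = 79.00 + j435.3 Ω
|Z| = √(79.00² + 435.3²) = 442.4 Ω
I = V/|Z| = 3/442.4 = 6.781 mA

6.781 mA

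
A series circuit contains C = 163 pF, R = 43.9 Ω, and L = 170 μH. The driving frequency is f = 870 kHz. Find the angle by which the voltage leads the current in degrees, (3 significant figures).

ω = 2πf = 5.466e+06 rad/s
X_L = ωL = 929 Ω
X_C = 1/(ωC) = 1120 Ω
Net reactance X = X_L − X_C = -193 Ω
Z = 43.9 − j193 Ω
|Z| = √(43.9² + 193²) = 198 Ω
∠Z = arctan(-193/43.9) = -77.2°

-77.2°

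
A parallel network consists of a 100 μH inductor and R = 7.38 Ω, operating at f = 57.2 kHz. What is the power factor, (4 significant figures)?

0.9796

ω = 2πf = 359400 rad/s
X_L = ωL = 35.94 Ω
Parallel: admittances add. Y = 1/R + 1/(jωL)
Y = (0.1355 − j0.02782) S
|Y| = 0.1383 S → |Z| = 1/|Y| = 7.229 Ω, ∠Z = −∠Y = 11.60°
cos φ = cos(11.60°) = 0.9796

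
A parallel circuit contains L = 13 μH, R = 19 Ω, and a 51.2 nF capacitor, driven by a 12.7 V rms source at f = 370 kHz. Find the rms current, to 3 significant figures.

1.28 A

ω = 2πf = 2.325e+06 rad/s
X_L = ωL = 30.2 Ω
X_C = 1/(ωC) = 8.40 Ω
Parallel: admittances add. Y = 1/R + 1/(jωL) + jωC
Y = (0.0526 + j0.0859) S
|Y| = 0.101 S → |Z| = 1/|Y| = 9.92 Ω, ∠Z = −∠Y = -58.5°
I = V/|Z| = 12.7/9.92 = 1.28 A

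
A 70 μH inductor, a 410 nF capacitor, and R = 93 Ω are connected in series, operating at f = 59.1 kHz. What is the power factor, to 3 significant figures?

0.979

ω = 2πf = 371300 rad/s
X_L = ωL = 26.0 Ω
X_C = 1/(ωC) = 6.57 Ω
Net reactance X = X_L − X_C = 19.4 Ω
Z = 93.0 + j19.4 Ω
|Z| = √(93.0² + 19.4²) = 95.0 Ω
∠Z = arctan(19.4/93.0) = 11.8°
cos φ = cos(11.8°) = 0.979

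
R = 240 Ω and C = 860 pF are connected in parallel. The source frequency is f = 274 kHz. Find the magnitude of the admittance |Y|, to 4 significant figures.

4.422 mS

ω = 2πf = 1.722e+06 rad/s
X_C = 1/(ωC) = 675.4 Ω
Parallel: admittances add. Y = 1/R + jωC
Y = (0.004167 + j0.001481) S
|Y| = 0.004422 S → |Z| = 1/|Y| = 226.1 Ω, ∠Z = −∠Y = -19.56°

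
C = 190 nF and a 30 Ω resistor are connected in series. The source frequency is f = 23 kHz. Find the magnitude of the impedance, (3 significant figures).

47.2 Ω

ω = 2πf = 144500 rad/s
X_C = 1/(ωC) = 36.4 Ω
Z = 30.0 − j36.4 Ω
|Z| = √(30.0² + 36.4²) = 47.2 Ω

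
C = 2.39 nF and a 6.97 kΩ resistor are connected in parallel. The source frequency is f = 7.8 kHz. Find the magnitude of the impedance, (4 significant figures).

ω = 2πf = 49010 rad/s
X_C = 1/(ωC) = 8537 Ω
Parallel: admittances add. Y = 1/R + jωC
Y = (0.0001435 + j0.0001171) S
|Y| = 0.0001852 S → |Z| = 1/|Y| = 5399 Ω, ∠Z = −∠Y = -39.23°

5399 Ω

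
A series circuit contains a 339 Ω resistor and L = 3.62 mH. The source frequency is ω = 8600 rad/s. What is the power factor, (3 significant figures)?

0.996

X_L = ωL = 31.1 Ω
Z = 339 + j31.1 Ω
|Z| = √(339² + 31.1²) = 340 Ω
∠Z = arctan(31.1/339) = 5.25°
cos φ = cos(5.25°) = 0.996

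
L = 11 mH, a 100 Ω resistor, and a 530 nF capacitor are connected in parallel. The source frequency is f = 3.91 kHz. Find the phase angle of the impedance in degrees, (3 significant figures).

ω = 2πf = 24570 rad/s
X_L = ωL = 270 Ω
X_C = 1/(ωC) = 76.8 Ω
Parallel: admittances add. Y = 1/R + 1/(jωL) + jωC
Y = (0.0100 + j0.00932) S
|Y| = 0.0137 S → |Z| = 1/|Y| = 73.2 Ω, ∠Z = −∠Y = -43.0°

-43.0°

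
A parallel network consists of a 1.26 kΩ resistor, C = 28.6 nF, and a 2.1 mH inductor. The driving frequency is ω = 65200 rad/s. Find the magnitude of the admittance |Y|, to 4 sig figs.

X_L = ωL = 136.9 Ω
X_C = 1/(ωC) = 536.3 Ω
Parallel: admittances add. Y = 1/R + 1/(jωL) + jωC
Y = (0.0007937 − j0.005439) S
|Y| = 0.005496 S → |Z| = 1/|Y| = 181.9 Ω, ∠Z = −∠Y = 81.70°

5.496 mS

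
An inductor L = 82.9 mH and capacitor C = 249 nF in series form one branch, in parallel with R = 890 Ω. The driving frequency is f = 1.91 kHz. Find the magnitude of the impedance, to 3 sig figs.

530 Ω

ω = 2πf = 12000 rad/s
X_L = ωL = 995 Ω
X_C = 1/(ωC) = 335 Ω
Branch 1: Z₁ = R = 890 Ω
Branch 2 (series LC): Z₂ = j(X_L − X_C) = j660 Ω
Parallel: Z = Z₁Z₂/(Z₁+Z₂), |Z| = 530 Ω, ∠Z = 53.4°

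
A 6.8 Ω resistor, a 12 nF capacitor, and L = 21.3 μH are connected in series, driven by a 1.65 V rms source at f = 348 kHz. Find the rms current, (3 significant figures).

152 mA

ω = 2πf = 2.187e+06 rad/s
X_L = ωL = 46.6 Ω
X_C = 1/(ωC) = 38.1 Ω
Net reactance X = X_L − X_C = 8.46 Ω
Z = 6.80 + j8.46 Ω
|Z| = √(6.80² + 8.46²) = 10.9 Ω
I = V/|Z| = 1.65/10.9 = 152 mA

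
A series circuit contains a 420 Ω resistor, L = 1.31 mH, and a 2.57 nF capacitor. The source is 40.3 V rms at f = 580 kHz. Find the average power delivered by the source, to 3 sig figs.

31.1 mW

ω = 2πf = 3.644e+06 rad/s
X_L = ωL = 4770 Ω
X_C = 1/(ωC) = 107 Ω
Net reactance X = X_L − X_C = 4670 Ω
Z = 420 + j4670 Ω
|Z| = √(420² + 4670²) = 4690 Ω
∠Z = arctan(4670/420) = 84.9°
I = V/|Z| = 8.60 mA
P = VI cos φ = 40.3 × 0.00860 × cos(84.9°) = 31.1 mW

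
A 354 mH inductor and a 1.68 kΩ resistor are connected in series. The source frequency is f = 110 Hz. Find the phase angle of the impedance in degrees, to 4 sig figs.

ω = 2πf = 691.2 rad/s
X_L = ωL = 244.7 Ω
Z = 1680 + j244.7 Ω
|Z| = √(1680² + 244.7²) = 1698 Ω
∠Z = arctan(244.7/1680) = 8.286°

8.286°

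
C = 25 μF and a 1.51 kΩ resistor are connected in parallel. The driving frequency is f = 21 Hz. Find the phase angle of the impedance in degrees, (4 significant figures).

-78.65°

ω = 2πf = 131.9 rad/s
X_C = 1/(ωC) = 303.2 Ω
Parallel: admittances add. Y = 1/R + jωC
Y = (0.0006623 + j0.003299) S
|Y| = 0.003364 S → |Z| = 1/|Y| = 297.2 Ω, ∠Z = −∠Y = -78.65°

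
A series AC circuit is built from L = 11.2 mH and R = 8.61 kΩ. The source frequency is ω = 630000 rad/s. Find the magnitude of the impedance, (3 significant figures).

11100 Ω

X_L = ωL = 7060 Ω
Z = 8610 + j7060 Ω
|Z| = √(8610² + 7060²) = 11100 Ω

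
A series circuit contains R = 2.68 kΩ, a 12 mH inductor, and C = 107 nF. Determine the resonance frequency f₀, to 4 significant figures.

4.442 kHz

ω₀ = 1/√(LC) = 1/√(0.012 × 1.07e-07) = 27910 rad/s
f₀ = ω₀/(2π) = 4.442 kHz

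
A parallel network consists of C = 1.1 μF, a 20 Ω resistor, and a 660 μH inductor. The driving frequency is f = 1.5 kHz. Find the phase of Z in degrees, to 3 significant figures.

ω = 2πf = 9425 rad/s
X_L = ωL = 6.22 Ω
X_C = 1/(ωC) = 96.5 Ω
Parallel: admittances add. Y = 1/R + 1/(jωL) + jωC
Y = (0.0500 − j0.150) S
|Y| = 0.158 S → |Z| = 1/|Y| = 6.31 Ω, ∠Z = −∠Y = 71.6°

71.6°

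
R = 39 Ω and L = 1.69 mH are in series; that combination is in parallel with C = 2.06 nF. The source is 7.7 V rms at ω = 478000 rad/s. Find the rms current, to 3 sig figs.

X_L = ωL = 808 Ω
X_C = 1/(ωC) = 1020 Ω
Branch 1 (R+jX_L): Z₁ = 39.0 + j808 Ω, |Z₁| = 809 Ω
Branch 2 (−jX_C): Z₂ = −j1020 Ω
Parallel: Z = Z₁Z₂/(Z₁+Z₂), |Z| = 3890 Ω, ∠Z = 76.6°
I = V/|Z| = 7.7/3890 = 1.98 mA

1.98 mA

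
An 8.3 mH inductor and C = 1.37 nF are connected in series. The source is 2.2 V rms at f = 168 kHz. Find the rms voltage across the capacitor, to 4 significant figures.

0.1885 V

ω = 2πf = 1.056e+06 rad/s
X_L = ωL = 8761 Ω
X_C = 1/(ωC) = 691.5 Ω
Net reactance X = X_L − X_C = 8070 Ω
Z = j8070 Ω
|Z| = √(0² + 8070²) = 8070 Ω
I = V/|Z| = 272.6 μA
V_C = I·|Z_C| = 0.0002726 × 691.5 = 0.1885 V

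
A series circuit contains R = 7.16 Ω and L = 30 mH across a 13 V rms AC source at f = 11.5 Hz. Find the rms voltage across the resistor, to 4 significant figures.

12.44 V

ω = 2πf = 72.26 rad/s
X_L = ωL = 2.168 Ω
Z = 7.160 + j2.168 Ω
|Z| = √(7.160² + 2.168²) = 7.481 Ω
I = V/|Z| = 1.738 A
V_R = I·|Z_R| = 1.738 × 7.160 = 12.44 V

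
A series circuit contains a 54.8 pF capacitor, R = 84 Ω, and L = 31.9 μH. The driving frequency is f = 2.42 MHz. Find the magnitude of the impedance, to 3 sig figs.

720 Ω

ω = 2πf = 1.521e+07 rad/s
X_L = ωL = 485 Ω
X_C = 1/(ωC) = 1200 Ω
Net reactance X = X_L − X_C = -715 Ω
Z = 84.0 − j715 Ω
|Z| = √(84.0² + 715²) = 720 Ω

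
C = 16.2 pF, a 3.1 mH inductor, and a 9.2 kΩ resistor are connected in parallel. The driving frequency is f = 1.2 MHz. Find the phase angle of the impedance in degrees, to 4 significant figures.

-36.13°

ω = 2πf = 7.54e+06 rad/s
X_L = ωL = 23370 Ω
X_C = 1/(ωC) = 8187 Ω
Parallel: admittances add. Y = 1/R + 1/(jωL) + jωC
Y = (0.0001087 + j7.936e-05) S
|Y| = 0.0001346 S → |Z| = 1/|Y| = 7430 Ω, ∠Z = −∠Y = -36.13°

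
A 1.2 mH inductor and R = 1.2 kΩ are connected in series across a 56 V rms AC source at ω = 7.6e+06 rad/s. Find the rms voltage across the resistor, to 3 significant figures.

7.31 V

X_L = ωL = 9120 Ω
Z = 1200 + j9120 Ω
|Z| = √(1200² + 9120²) = 9200 Ω
I = V/|Z| = 6.09 mA
V_R = I·|Z_R| = 0.00609 × 1200 = 7.31 V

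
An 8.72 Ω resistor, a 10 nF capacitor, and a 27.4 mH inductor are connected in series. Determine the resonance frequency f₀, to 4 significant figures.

ω₀ = 1/√(LC) = 1/√(0.0274 × 1e-08) = 60410 rad/s
f₀ = ω₀/(2π) = 9.615 kHz

9.615 kHz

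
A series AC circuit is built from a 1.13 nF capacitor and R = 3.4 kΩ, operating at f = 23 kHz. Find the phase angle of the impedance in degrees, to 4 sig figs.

ω = 2πf = 144500 rad/s
X_C = 1/(ωC) = 6124 Ω
Z = 3400 − j6124 Ω
|Z| = √(3400² + 6124²) = 7004 Ω
∠Z = arctan(-6124/3400) = -60.96°

-60.96°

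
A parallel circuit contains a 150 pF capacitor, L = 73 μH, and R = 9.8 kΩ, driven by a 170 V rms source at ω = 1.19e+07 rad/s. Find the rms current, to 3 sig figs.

X_L = ωL = 869 Ω
X_C = 1/(ωC) = 560 Ω
Parallel: admittances add. Y = 1/R + 1/(jωL) + jωC
Y = (0.000102 + j0.000634) S
|Y| = 0.000642 S → |Z| = 1/|Y| = 1560 Ω, ∠Z = −∠Y = -80.9°
I = V/|Z| = 170/1560 = 109 mA

109 mA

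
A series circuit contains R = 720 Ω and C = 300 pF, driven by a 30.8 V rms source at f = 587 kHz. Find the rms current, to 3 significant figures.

ω = 2πf = 3.688e+06 rad/s
X_C = 1/(ωC) = 904 Ω
Z = 720 − j904 Ω
|Z| = √(720² + 904²) = 1160 Ω
I = V/|Z| = 30.8/1160 = 26.7 mA

26.7 mA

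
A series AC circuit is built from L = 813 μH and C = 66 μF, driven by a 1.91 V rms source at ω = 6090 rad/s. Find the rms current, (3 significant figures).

775 mA

X_L = ωL = 4.95 Ω
X_C = 1/(ωC) = 2.49 Ω
Net reactance X = X_L − X_C = 2.46 Ω
Z = j2.46 Ω
|Z| = √(0² + 2.46²) = 2.46 Ω
I = V/|Z| = 1.91/2.46 = 775 mA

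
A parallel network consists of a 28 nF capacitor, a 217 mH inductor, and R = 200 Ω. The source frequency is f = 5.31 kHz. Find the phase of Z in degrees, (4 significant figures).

-9.046°

ω = 2πf = 33360 rad/s
X_L = ωL = 7240 Ω
X_C = 1/(ωC) = 1070 Ω
Parallel: admittances add. Y = 1/R + 1/(jωL) + jωC
Y = (0.005000 + j0.0007961) S
|Y| = 0.005063 S → |Z| = 1/|Y| = 197.5 Ω, ∠Z = −∠Y = -9.046°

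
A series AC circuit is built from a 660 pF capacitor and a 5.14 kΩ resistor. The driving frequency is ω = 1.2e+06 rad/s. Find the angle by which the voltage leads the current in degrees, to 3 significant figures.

X_C = 1/(ωC) = 1260 Ω
Z = 5140 − j1260 Ω
|Z| = √(5140² + 1260²) = 5290 Ω
∠Z = arctan(-1260/5140) = -13.8°

-13.8°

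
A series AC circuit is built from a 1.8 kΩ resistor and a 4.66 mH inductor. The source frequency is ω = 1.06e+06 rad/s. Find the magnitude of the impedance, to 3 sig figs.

X_L = ωL = 4940 Ω
Z = 1800 + j4940 Ω
|Z| = √(1800² + 4940²) = 5260 Ω

5260 Ω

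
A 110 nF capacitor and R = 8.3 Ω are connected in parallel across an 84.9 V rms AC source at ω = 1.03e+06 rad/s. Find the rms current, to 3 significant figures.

14.0 A

X_C = 1/(ωC) = 8.83 Ω
Parallel: admittances add. Y = 1/R + jωC
Y = (0.120 + j0.113) S
|Y| = 0.165 S → |Z| = 1/|Y| = 6.05 Ω, ∠Z = −∠Y = -43.2°
I = V/|Z| = 84.9/6.05 = 14.0 A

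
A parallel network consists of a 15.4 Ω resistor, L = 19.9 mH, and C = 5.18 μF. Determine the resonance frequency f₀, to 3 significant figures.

496 Hz

ω₀ = 1/√(LC) = 1/√(0.0199 × 5.18e-06) = 3115 rad/s
f₀ = ω₀/(2π) = 496 Hz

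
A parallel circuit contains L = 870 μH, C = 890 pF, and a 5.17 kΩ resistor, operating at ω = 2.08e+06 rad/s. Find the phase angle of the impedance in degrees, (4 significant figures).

X_L = ωL = 1810 Ω
X_C = 1/(ωC) = 540.2 Ω
Parallel: admittances add. Y = 1/R + 1/(jωL) + jωC
Y = (0.0001934 + j0.001299) S
|Y| = 0.001313 S → |Z| = 1/|Y| = 761.7 Ω, ∠Z = −∠Y = -81.53°

-81.53°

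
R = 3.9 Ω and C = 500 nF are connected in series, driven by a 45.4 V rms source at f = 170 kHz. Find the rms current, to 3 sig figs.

10.5 A

ω = 2πf = 1.068e+06 rad/s
X_C = 1/(ωC) = 1.87 Ω
Z = 3.90 − j1.87 Ω
|Z| = √(3.90² + 1.87²) = 4.33 Ω
I = V/|Z| = 45.4/4.33 = 10.5 A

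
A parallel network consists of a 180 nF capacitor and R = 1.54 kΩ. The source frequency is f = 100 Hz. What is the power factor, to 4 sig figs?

0.9852

ω = 2πf = 628.3 rad/s
X_C = 1/(ωC) = 8842 Ω
Parallel: admittances add. Y = 1/R + jωC
Y = (0.0006494 + j0.0001131) S
|Y| = 0.0006591 S → |Z| = 1/|Y| = 1517 Ω, ∠Z = −∠Y = -9.880°
cos φ = cos(-9.880°) = 0.9852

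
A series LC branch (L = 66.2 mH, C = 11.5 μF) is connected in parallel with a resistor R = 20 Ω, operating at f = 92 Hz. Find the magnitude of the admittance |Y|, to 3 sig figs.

50.8 mS

ω = 2πf = 578.1 rad/s
X_L = ωL = 38.3 Ω
X_C = 1/(ωC) = 150 Ω
Branch 1: Z₁ = R = 20.0 Ω
Branch 2 (series LC): Z₂ = j(X_L − X_C) = −j112 Ω
Parallel: Z = Z₁Z₂/(Z₁+Z₂), |Z| = 19.7 Ω, ∠Z = -10.1°
|Y| = 1/|Z| = 50.8 mS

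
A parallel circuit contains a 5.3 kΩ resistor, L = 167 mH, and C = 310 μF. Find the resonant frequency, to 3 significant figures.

ω₀ = 1/√(LC) = 1/√(0.167 × 0.00031) = 139.0 rad/s
f₀ = ω₀/(2π) = 22.1 Hz

22.1 Hz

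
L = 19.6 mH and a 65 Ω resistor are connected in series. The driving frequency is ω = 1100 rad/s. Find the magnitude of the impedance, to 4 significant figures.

68.48 Ω

X_L = ωL = 21.56 Ω
Z = 65.00 + j21.56 Ω
|Z| = √(65.00² + 21.56²) = 68.48 Ω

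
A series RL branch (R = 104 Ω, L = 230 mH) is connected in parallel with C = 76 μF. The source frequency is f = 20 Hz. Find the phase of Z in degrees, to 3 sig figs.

ω = 2πf = 125.7 rad/s
X_L = ωL = 28.9 Ω
X_C = 1/(ωC) = 105 Ω
Branch 1 (R+jX_L): Z₁ = 104 + j28.9 Ω, |Z₁| = 108 Ω
Branch 2 (−jX_C): Z₂ = −j105 Ω
Parallel: Z = Z₁Z₂/(Z₁+Z₂), |Z| = 87.8 Ω, ∠Z = -38.4°

-38.4°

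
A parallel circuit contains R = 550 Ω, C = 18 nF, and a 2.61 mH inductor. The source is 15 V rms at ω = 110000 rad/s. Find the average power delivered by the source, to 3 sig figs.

X_L = ωL = 287 Ω
X_C = 1/(ωC) = 505 Ω
Parallel: admittances add. Y = 1/R + 1/(jωL) + jωC
Y = (0.00182 − j0.00150) S
|Y| = 0.00236 S → |Z| = 1/|Y| = 424 Ω, ∠Z = −∠Y = 39.6°
I = V/|Z| = 35.4 mA
P = VI cos φ = 15 × 0.0354 × cos(39.6°) = 409 mW

409 mW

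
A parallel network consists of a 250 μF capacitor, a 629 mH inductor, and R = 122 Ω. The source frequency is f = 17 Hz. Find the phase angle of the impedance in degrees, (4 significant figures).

ω = 2πf = 106.8 rad/s
X_L = ωL = 67.19 Ω
X_C = 1/(ωC) = 37.45 Ω
Parallel: admittances add. Y = 1/R + 1/(jωL) + jωC
Y = (0.008197 + j0.01182) S
|Y| = 0.01438 S → |Z| = 1/|Y| = 69.52 Ω, ∠Z = −∠Y = -55.26°

-55.26°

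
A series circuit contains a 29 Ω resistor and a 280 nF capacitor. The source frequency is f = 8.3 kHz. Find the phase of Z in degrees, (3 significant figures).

ω = 2πf = 52150 rad/s
X_C = 1/(ωC) = 68.5 Ω
Z = 29.0 − j68.5 Ω
|Z| = √(29.0² + 68.5²) = 74.4 Ω
∠Z = arctan(-68.5/29.0) = -67.0°

-67.0°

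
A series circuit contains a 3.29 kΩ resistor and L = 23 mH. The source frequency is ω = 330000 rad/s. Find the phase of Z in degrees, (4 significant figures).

X_L = ωL = 7590 Ω
Z = 3290 + j7590 Ω
|Z| = √(3290² + 7590²) = 8272 Ω
∠Z = arctan(7590/3290) = 66.56°

66.56°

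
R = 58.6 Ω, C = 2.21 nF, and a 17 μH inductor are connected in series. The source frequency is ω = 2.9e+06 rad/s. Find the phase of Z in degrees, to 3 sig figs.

X_L = ωL = 49.3 Ω
X_C = 1/(ωC) = 156 Ω
Net reactance X = X_L − X_C = -107 Ω
Z = 58.6 − j107 Ω
|Z| = √(58.6² + 107²) = 122 Ω
∠Z = arctan(-107/58.6) = -61.2°

-61.2°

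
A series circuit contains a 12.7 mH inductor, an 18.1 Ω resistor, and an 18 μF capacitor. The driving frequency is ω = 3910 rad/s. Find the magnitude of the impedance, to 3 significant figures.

39.8 Ω

X_L = ωL = 49.7 Ω
X_C = 1/(ωC) = 14.2 Ω
Net reactance X = X_L − X_C = 35.4 Ω
Z = 18.1 + j35.4 Ω
|Z| = √(18.1² + 35.4²) = 39.8 Ω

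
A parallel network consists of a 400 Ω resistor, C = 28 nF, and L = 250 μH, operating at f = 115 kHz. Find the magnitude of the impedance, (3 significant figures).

67.1 Ω

ω = 2πf = 722600 rad/s
X_L = ωL = 181 Ω
X_C = 1/(ωC) = 49.4 Ω
Parallel: admittances add. Y = 1/R + 1/(jωL) + jωC
Y = (0.00250 + j0.0147) S
|Y| = 0.0149 S → |Z| = 1/|Y| = 67.1 Ω, ∠Z = −∠Y = -80.3°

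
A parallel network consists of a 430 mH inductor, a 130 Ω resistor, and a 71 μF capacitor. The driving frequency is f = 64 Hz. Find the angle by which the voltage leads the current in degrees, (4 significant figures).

ω = 2πf = 402.1 rad/s
X_L = ωL = 172.9 Ω
X_C = 1/(ωC) = 35.03 Ω
Parallel: admittances add. Y = 1/R + 1/(jωL) + jωC
Y = (0.007692 + j0.02277) S
|Y| = 0.02403 S → |Z| = 1/|Y| = 41.61 Ω, ∠Z = −∠Y = -71.33°

-71.33°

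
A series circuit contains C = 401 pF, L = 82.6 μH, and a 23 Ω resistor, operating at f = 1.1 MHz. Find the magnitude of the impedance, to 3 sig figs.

ω = 2πf = 6.912e+06 rad/s
X_L = ωL = 571 Ω
X_C = 1/(ωC) = 361 Ω
Net reactance X = X_L − X_C = 210 Ω
Z = 23.0 + j210 Ω
|Z| = √(23.0² + 210²) = 211 Ω

211 Ω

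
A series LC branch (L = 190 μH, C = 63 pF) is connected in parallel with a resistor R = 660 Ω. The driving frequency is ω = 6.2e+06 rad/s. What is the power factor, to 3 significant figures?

X_L = ωL = 1180 Ω
X_C = 1/(ωC) = 2560 Ω
Branch 1: Z₁ = R = 660 Ω
Branch 2 (series LC): Z₂ = j(X_L − X_C) = −j1380 Ω
Parallel: Z = Z₁Z₂/(Z₁+Z₂), |Z| = 596 Ω, ∠Z = -25.5°
cos φ = cos(-25.5°) = 0.902

0.902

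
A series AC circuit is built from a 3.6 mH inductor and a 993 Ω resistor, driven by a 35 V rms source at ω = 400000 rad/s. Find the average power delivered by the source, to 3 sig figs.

X_L = ωL = 1440 Ω
Z = 993 + j1440 Ω
|Z| = √(993² + 1440²) = 1750 Ω
∠Z = arctan(1440/993) = 55.4°
I = V/|Z| = 20.0 mA
P = VI cos φ = 35 × 0.0200 × cos(55.4°) = 398 mW

398 mW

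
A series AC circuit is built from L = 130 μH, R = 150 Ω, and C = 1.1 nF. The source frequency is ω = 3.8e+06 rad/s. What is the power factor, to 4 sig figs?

0.5074

X_L = ωL = 494.0 Ω
X_C = 1/(ωC) = 239.2 Ω
Net reactance X = X_L − X_C = 254.8 Ω
Z = 150.0 + j254.8 Ω
|Z| = √(150.0² + 254.8²) = 295.6 Ω
∠Z = arctan(254.8/150.0) = 59.51°
cos φ = cos(59.51°) = 0.5074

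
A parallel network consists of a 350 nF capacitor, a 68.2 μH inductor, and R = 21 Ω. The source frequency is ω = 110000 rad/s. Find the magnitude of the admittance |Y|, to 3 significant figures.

106 mS

X_L = ωL = 7.50 Ω
X_C = 1/(ωC) = 26.0 Ω
Parallel: admittances add. Y = 1/R + 1/(jωL) + jωC
Y = (0.0476 − j0.0948) S
|Y| = 0.106 S → |Z| = 1/|Y| = 9.43 Ω, ∠Z = −∠Y = 63.3°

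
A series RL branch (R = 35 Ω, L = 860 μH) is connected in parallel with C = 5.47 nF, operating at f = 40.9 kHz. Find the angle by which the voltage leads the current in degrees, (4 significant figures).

76.92°

ω = 2πf = 257000 rad/s
X_L = ωL = 221.0 Ω
X_C = 1/(ωC) = 711.4 Ω
Branch 1 (R+jX_L): Z₁ = 35.00 + j221.0 Ω, |Z₁| = 223.8 Ω
Branch 2 (−jX_C): Z₂ = −j711.4 Ω
Parallel: Z = Z₁Z₂/(Z₁+Z₂), |Z| = 323.8 Ω, ∠Z = 76.92°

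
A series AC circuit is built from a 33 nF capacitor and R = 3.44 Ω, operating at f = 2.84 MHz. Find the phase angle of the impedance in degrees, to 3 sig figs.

-26.3°

ω = 2πf = 1.784e+07 rad/s
X_C = 1/(ωC) = 1.70 Ω
Z = 3.44 − j1.70 Ω
|Z| = √(3.44² + 1.70²) = 3.84 Ω
∠Z = arctan(-1.70/3.44) = -26.3°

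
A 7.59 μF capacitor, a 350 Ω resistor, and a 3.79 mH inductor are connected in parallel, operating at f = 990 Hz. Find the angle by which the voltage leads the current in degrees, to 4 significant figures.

-59.21°

ω = 2πf = 6220 rad/s
X_L = ωL = 23.58 Ω
X_C = 1/(ωC) = 21.18 Ω
Parallel: admittances add. Y = 1/R + 1/(jωL) + jωC
Y = (0.002857 + j0.004795) S
|Y| = 0.005582 S → |Z| = 1/|Y| = 179.2 Ω, ∠Z = −∠Y = -59.21°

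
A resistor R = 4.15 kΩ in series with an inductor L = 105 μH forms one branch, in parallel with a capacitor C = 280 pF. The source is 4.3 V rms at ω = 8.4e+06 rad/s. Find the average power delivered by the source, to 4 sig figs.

4.263 mW

X_L = ωL = 882.0 Ω
X_C = 1/(ωC) = 425.2 Ω
Branch 1 (R+jX_L): Z₁ = 4150 + j882.0 Ω, |Z₁| = 4243 Ω
Branch 2 (−jX_C): Z₂ = −j425.2 Ω
Parallel: Z = Z₁Z₂/(Z₁+Z₂), |Z| = 432.1 Ω, ∠Z = -84.28°
I = V/|Z| = 9.952 mA
P = VI cos φ = 4.3 × 0.009952 × cos(-84.28°) = 4.263 mW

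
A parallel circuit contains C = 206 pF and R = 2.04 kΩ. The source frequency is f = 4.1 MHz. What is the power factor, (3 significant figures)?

ω = 2πf = 2.576e+07 rad/s
X_C = 1/(ωC) = 188 Ω
Parallel: admittances add. Y = 1/R + jωC
Y = (0.000490 + j0.00531) S
|Y| = 0.00533 S → |Z| = 1/|Y| = 188 Ω, ∠Z = −∠Y = -84.7°
cos φ = cos(-84.7°) = 0.0920

0.0920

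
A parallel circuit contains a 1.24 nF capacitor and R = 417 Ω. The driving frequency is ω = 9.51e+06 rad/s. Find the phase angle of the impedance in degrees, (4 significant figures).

X_C = 1/(ωC) = 84.80 Ω
Parallel: admittances add. Y = 1/R + jωC
Y = (0.002398 + j0.01179) S
|Y| = 0.01203 S → |Z| = 1/|Y| = 83.10 Ω, ∠Z = −∠Y = -78.51°

-78.51°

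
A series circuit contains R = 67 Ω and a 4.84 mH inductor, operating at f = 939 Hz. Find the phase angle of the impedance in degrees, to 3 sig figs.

ω = 2πf = 5900 rad/s
X_L = ωL = 28.6 Ω
Z = 67.0 + j28.6 Ω
|Z| = √(67.0² + 28.6²) = 72.8 Ω
∠Z = arctan(28.6/67.0) = 23.1°

23.1°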